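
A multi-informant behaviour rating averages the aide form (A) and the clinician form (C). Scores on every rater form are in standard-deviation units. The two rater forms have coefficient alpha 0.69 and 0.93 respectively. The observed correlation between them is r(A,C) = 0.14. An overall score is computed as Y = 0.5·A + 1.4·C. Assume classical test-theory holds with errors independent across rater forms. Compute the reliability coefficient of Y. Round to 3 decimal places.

Var(Y) = 0.5² + 1.4² + 2·[0.7·0.14] = 2.21 + 0.196 = 2.406.
Because errors are independent across components, Cov(Tᵢ,Tⱼ) = Cov(Xᵢ,Xⱼ); the off-diagonal part of the true-score variance is the same as above.
True-score variance = [0.5²·0.69 + 1.4²·0.93] + 0.196 = 1.9953 + 0.196 = 2.1913.
Reliability = 2.1913 / 2.406 = 0.911.

0.911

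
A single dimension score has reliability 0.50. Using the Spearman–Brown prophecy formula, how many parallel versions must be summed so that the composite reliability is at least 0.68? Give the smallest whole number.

3

k ≥ ρ*(1−ρ₁)/(ρ₁(1−ρ*)) = 0.68·0.50 / (0.50·0.32) = 2.125.
Smallest integer k = 3.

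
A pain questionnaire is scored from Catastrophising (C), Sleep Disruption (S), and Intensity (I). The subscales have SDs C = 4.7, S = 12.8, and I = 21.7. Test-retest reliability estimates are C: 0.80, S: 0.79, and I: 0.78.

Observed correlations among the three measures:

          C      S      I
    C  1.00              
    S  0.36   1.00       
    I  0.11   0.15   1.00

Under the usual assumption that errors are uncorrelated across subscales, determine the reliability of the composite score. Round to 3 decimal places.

Var(C+S+I) = 4.7² + 12.8² + 21.7² + 2·[4.7·12.8·0.36 + 4.7·21.7·0.11 + 12.8·21.7·0.15] = 656.82 + 149.081 = 805.901.
Because errors are independent across components, Cov(Tᵢ,Tⱼ) = Cov(Xᵢ,Xⱼ); the off-diagonal part of the true-score variance is the same as above.
True-score variance = [4.7²·0.80 + 12.8²·0.79 + 21.7²·0.78] + 149.081 = 514.4 + 149.081 = 663.481.
Reliability = 663.481 / 805.901 = 0.823.

0.823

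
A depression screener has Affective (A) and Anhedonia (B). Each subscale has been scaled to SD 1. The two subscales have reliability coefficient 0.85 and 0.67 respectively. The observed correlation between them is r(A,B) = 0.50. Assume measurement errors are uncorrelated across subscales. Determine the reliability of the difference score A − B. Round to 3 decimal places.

0.520

Var(A−B) = 1 + 1 − 2·0.50 = 2 − 1 = 1.
With uncorrelated errors the cross-covariances are all true-score covariance, so they carry over unchanged; only the diagonal terms shrink to ρᵢσᵢ².
True-score variance = [0.85 + 0.67] − 1 = 1.52 − 1 = 0.52.
Reliability = 0.52 / 1 = 0.520.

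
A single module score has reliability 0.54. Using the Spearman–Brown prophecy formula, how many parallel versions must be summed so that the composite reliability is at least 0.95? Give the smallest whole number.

k ≥ ρ*(1−ρ₁)/(ρ₁(1−ρ*)) = 0.95·0.46 / (0.54·0.05) = 16.185.
Smallest integer k = 17.

17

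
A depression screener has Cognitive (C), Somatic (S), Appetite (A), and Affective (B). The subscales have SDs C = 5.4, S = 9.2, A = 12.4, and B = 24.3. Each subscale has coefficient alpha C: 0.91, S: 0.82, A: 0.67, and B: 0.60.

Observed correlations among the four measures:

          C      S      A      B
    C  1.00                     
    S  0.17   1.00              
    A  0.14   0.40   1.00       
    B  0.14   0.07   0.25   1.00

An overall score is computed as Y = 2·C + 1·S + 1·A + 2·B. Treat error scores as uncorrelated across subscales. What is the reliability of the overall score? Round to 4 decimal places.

Var(Y) = 2²·5.4² + 9.2² + 12.4² + 2²·24.3² + 2·[2·5.4·9.2·0.17 + 2·5.4·12.4·0.14 + 4·5.4·24.3·0.14 + 9.2·12.4·0.40 + 2·9.2·24.3·0.07 + 2·12.4·24.3·0.25] = 2717 + 673.427 = 3390.43.
Under uncorrelated errors the observed covariances equal the true-score covariances, so only the own-variance terms attenuate.
True-score variance = [2²·5.4²·0.91 + 9.2²·0.82 + 12.4²·0.67 + 2²·24.3²·0.60] + 673.427 = 1695.74 + 673.427 = 2369.17.
Reliability = 2369.17 / 3390.43 = 0.6988.

0.6988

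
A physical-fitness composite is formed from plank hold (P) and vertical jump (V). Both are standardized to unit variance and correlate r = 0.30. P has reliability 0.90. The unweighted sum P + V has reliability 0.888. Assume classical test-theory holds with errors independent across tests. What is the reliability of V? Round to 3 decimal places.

0.809

Var(P+V) = 2 + 2·0.30 = 2.600.
True-score variance = ρ_P + ρ_V + 2·0.30, so 0.888 = (0.90 + ρ_V + 0.60) / 2.600.
ρ_V = 0.888·2.600 − 0.90 − 0.60 = 0.809.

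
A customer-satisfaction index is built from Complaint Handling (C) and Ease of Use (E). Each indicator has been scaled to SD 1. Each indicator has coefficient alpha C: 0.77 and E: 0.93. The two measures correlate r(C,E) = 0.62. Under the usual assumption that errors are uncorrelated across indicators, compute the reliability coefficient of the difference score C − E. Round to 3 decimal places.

0.605

Var(C−E) = 1 + 1 − 2·0.62 = 2 − 1.24 = 0.76.
Because errors are independent across components, Cov(Tᵢ,Tⱼ) = Cov(Xᵢ,Xⱼ); the off-diagonal part of the true-score variance is the same as above.
True-score variance = [0.77 + 0.93] − 1.24 = 1.7 − 1.24 = 0.46.
Reliability = 0.46 / 0.76 = 0.605.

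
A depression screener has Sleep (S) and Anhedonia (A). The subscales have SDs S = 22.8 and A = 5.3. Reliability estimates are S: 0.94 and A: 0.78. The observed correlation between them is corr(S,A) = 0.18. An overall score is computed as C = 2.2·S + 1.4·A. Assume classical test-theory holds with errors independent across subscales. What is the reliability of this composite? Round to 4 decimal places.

Var(C) = 2.2²·22.8² + 1.4²·5.3² + 2·[3.08·22.8·5.3·0.18] = 2571.08 + 133.987 = 2705.07.
Under uncorrelated errors the observed covariances equal the true-score covariances, so only the own-variance terms attenuate.
True-score variance = [2.2²·22.8²·0.94 + 1.4²·5.3²·0.78] + 133.987 = 2408.01 + 133.987 = 2542.
Reliability = 2542 / 2705.07 = 0.9397.

0.9397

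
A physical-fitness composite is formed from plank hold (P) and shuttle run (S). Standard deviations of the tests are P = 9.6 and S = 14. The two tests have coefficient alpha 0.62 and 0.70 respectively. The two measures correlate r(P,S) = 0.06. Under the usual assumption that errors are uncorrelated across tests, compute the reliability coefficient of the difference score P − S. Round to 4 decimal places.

Var(P−S) = 9.6² + 14² − 2·9.6·14·0.06 = 288.16 − 16.128 = 272.032.
Because errors are independent across components, Cov(Tᵢ,Tⱼ) = Cov(Xᵢ,Xⱼ); the off-diagonal part of the true-score variance is the same as above.
True-score variance = [9.6²·0.62 + 14²·0.70] − 16.128 = 194.339 − 16.128 = 178.211.
Reliability = 178.211 / 272.032 = 0.6551.

0.6551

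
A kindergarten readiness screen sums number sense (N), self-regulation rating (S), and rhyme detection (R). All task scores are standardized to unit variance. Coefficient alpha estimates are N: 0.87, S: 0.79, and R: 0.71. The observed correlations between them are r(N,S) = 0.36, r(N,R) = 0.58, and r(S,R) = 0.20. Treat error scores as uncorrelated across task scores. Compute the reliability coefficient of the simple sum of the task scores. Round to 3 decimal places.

0.881

Var(N+S+R) = 3 + 2·[0.36 + 0.58 + 0.20] = 3 + 2.28 = 5.28.
Because errors are independent across components, Cov(Tᵢ,Tⱼ) = Cov(Xᵢ,Xⱼ); the off-diagonal part of the true-score variance is the same as above.
True-score variance = [0.87 + 0.79 + 0.71] + 2.28 = 2.37 + 2.28 = 4.65.
Reliability = 4.65 / 5.28 = 0.881.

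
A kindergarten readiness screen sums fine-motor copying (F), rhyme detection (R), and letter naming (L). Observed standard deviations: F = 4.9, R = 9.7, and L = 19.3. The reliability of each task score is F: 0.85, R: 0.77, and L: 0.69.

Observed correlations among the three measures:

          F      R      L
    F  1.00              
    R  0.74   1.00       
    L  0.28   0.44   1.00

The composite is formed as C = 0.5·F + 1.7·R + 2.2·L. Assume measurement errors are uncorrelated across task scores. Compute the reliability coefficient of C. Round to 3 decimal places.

0.779

Var(C) = 0.5²·4.9² + 1.7²·9.7² + 2.2²·19.3² + 2·[0.85·4.9·9.7·0.74 + 1.1·4.9·19.3·0.28 + 3.74·9.7·19.3·0.44] = 2080.77 + 734.193 = 2814.97.
With uncorrelated errors the cross-covariances are all true-score covariance, so they carry over unchanged; only the diagonal terms shrink to ρᵢσᵢ².
True-score variance = [0.5²·4.9²·0.85 + 1.7²·9.7²·0.77 + 2.2²·19.3²·0.69] + 734.193 = 1458.45 + 734.193 = 2192.64.
Reliability = 2192.64 / 2814.97 = 0.779.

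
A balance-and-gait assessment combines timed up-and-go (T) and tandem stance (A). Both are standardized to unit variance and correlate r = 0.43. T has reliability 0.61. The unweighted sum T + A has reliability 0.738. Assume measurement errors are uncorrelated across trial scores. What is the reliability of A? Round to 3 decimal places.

Var(T+A) = 2 + 2·0.43 = 2.860.
True-score variance = ρ_T + ρ_A + 2·0.43, so 0.738 = (0.61 + ρ_A + 0.86) / 2.860.
ρ_A = 0.738·2.860 − 0.61 − 0.86 = 0.641.

0.641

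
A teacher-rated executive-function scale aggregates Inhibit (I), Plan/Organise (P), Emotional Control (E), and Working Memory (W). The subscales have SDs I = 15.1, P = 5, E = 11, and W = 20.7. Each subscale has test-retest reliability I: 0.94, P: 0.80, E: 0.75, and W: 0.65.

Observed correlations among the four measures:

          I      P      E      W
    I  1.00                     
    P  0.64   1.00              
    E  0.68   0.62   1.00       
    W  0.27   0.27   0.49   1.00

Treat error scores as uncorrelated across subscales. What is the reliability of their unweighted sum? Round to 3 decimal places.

0.879

Var(I+P+E+W) = 15.1² + 5² + 11² + 20.7² + 2·[15.1·5·0.64 + 15.1·11·0.68 + 15.1·20.7·0.27 + 5·11·0.62 + 5·20.7·0.27 + 11·20.7·0.49] = 802.5 + 838.56 = 1641.06.
With uncorrelated errors the cross-covariances are all true-score covariance, so they carry over unchanged; only the diagonal terms shrink to ρᵢσᵢ².
True-score variance = [15.1²·0.94 + 5²·0.80 + 11²·0.75 + 20.7²·0.65] + 838.56 = 603.598 + 838.56 = 1442.16.
Reliability = 1442.16 / 1641.06 = 0.879.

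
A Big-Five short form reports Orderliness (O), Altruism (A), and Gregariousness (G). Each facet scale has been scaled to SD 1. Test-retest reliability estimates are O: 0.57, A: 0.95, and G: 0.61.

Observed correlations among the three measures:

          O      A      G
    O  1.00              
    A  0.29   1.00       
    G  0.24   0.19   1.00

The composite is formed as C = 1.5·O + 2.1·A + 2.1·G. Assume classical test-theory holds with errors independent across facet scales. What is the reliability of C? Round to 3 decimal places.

0.819

Var(C) = 1.5² + 2.1² + 2.1² + 2·[3.15·0.29 + 3.15·0.24 + 4.41·0.19] = 11.07 + 5.0148 = 16.0848.
With uncorrelated errors the cross-covariances are all true-score covariance, so they carry over unchanged; only the diagonal terms shrink to ρᵢσᵢ².
True-score variance = [1.5²·0.57 + 2.1²·0.95 + 2.1²·0.61] + 5.0148 = 8.1621 + 5.0148 = 13.1769.
Reliability = 13.1769 / 16.0848 = 0.819.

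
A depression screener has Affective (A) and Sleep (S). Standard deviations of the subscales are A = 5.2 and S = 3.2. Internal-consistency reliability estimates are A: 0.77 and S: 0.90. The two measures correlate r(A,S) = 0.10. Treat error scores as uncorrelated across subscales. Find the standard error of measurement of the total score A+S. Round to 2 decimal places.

Var(total) = 37.28 + 3.328 = 40.608.
True-score variance = 30.0368 + 3.328 = 33.3648, so reliability = 0.8216.
Error variance = 40.608 − 33.3648 = 7.2432; SEM = √7.2432 = 2.69.

2.69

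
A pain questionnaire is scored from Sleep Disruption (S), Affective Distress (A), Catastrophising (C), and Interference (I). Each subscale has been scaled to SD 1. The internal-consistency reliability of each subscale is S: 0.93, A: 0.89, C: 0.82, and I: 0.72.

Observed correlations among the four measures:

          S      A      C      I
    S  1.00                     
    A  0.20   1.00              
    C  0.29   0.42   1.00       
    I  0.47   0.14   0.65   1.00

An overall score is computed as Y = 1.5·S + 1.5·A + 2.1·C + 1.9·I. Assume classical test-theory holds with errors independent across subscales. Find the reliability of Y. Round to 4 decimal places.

Var(Y) = 1.5² + 1.5² + 2.1² + 1.9² + 2·[2.25·0.20 + 3.15·0.29 + 2.85·0.47 + 3.15·0.42 + 2.85·0.14 + 3.99·0.65] = 12.52 + 14.037 = 26.557.
With uncorrelated errors the cross-covariances are all true-score covariance, so they carry over unchanged; only the diagonal terms shrink to ρᵢσᵢ².
True-score variance = [1.5²·0.93 + 1.5²·0.89 + 2.1²·0.82 + 1.9²·0.72] + 14.037 = 10.3104 + 14.037 = 24.3474.
Reliability = 24.3474 / 26.557 = 0.9168.

0.9168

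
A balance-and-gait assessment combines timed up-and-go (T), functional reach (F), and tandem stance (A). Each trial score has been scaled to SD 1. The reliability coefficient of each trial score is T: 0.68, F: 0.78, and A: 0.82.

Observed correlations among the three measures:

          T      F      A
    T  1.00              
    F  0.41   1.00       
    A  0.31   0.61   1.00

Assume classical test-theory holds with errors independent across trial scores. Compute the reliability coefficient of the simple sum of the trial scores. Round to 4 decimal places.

Var(T+F+A) = 3 + 2·[0.41 + 0.31 + 0.61] = 3 + 2.66 = 5.66.
Because errors are independent across components, Cov(Tᵢ,Tⱼ) = Cov(Xᵢ,Xⱼ); the off-diagonal part of the true-score variance is the same as above.
True-score variance = [0.68 + 0.78 + 0.82] + 2.66 = 2.28 + 2.66 = 4.94.
Reliability = 4.94 / 5.66 = 0.8728.

0.8728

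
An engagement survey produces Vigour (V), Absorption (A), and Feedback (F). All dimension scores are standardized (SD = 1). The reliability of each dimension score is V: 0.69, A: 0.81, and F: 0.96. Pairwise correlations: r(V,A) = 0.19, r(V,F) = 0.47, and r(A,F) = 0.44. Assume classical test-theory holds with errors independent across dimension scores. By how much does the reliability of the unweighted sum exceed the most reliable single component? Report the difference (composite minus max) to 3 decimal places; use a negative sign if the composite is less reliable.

Var(sum) = 3 + 2.2 = 5.2; true-score variance = 2.46 + 2.2 = 4.66; composite reliability = 0.8962.
Max component reliability = 0.9600.
Difference = 0.8962 − 0.9600 = -0.064.

-0.064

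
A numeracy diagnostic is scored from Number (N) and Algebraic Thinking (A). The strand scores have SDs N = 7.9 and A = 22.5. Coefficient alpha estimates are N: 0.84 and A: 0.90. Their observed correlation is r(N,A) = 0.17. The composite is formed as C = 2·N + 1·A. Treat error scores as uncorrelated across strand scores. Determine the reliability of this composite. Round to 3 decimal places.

0.897

Var(C) = 2²·7.9² + 22.5² + 2·[2·7.9·22.5·0.17] = 755.89 + 120.87 = 876.76.
With uncorrelated errors the cross-covariances are all true-score covariance, so they carry over unchanged; only the diagonal terms shrink to ρᵢσᵢ².
True-score variance = [2²·7.9²·0.84 + 22.5²·0.90] + 120.87 = 665.323 + 120.87 = 786.193.
Reliability = 786.193 / 876.76 = 0.897.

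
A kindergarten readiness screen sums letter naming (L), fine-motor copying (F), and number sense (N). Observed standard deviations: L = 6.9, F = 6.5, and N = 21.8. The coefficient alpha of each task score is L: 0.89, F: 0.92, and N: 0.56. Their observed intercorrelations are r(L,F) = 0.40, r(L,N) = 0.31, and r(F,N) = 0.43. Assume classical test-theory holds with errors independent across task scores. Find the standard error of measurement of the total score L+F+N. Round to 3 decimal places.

Var(total) = 565.1 + 251.002 = 816.102.
True-score variance = 347.377 + 251.002 = 598.38, so reliability = 0.7332.
Error variance = 816.102 − 598.38 = 217.723; SEM = √217.723 = 14.755.

14.755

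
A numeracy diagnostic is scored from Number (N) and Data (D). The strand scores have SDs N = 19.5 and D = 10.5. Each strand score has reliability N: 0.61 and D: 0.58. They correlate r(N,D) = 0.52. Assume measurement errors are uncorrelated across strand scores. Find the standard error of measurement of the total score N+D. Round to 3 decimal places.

13.950

Var(total) = 490.5 + 212.94 = 703.44.
True-score variance = 295.897 + 212.94 = 508.837, so reliability = 0.7234.
Error variance = 703.44 − 508.837 = 194.603; SEM = √194.603 = 13.950.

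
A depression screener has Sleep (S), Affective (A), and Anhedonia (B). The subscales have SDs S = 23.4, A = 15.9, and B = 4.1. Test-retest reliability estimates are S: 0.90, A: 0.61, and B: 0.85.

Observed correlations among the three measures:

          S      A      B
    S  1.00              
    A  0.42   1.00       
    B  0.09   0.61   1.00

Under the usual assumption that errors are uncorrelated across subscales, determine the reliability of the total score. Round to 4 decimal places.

0.8729

Var(S+A+B) = 23.4² + 15.9² + 4.1² + 2·[23.4·15.9·0.42 + 23.4·4.1·0.09 + 15.9·4.1·0.61] = 817.18 + 409.331 = 1226.51.
Under uncorrelated errors the observed covariances equal the true-score covariances, so only the own-variance terms attenuate.
True-score variance = [23.4²·0.90 + 15.9²·0.61 + 4.1²·0.85] + 409.331 = 661.307 + 409.331 = 1070.64.
Reliability = 1070.64 / 1226.51 = 0.8729.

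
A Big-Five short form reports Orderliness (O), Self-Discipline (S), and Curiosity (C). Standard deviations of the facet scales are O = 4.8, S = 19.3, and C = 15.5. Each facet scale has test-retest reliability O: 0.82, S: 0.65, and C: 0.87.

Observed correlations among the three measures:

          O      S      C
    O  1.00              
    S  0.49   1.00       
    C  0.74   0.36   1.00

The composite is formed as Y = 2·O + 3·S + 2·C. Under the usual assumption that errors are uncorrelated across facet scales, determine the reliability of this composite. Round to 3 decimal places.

Var(Y) = 2²·4.8² + 3²·19.3² + 2²·15.5² + 2·[6·4.8·19.3·0.49 + 4·4.8·15.5·0.74 + 6·19.3·15.5·0.36] = 4405.57 + 2277.5 = 6683.07.
Because errors are independent across components, Cov(Tᵢ,Tⱼ) = Cov(Xᵢ,Xⱼ); the off-diagonal part of the true-score variance is the same as above.
True-score variance = [2²·4.8²·0.82 + 3²·19.3²·0.65 + 2²·15.5²·0.87] + 2277.5 = 3090.71 + 2277.5 = 5368.21.
Reliability = 5368.21 / 6683.07 = 0.803.

0.803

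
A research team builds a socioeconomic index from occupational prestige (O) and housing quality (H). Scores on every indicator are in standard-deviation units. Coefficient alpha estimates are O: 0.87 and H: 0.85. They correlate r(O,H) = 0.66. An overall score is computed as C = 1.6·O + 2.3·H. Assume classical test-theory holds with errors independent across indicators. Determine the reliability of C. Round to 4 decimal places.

Var(C) = 1.6² + 2.3² + 2·[3.68·0.66] = 7.85 + 4.8576 = 12.7076.
With uncorrelated errors the cross-covariances are all true-score covariance, so they carry over unchanged; only the diagonal terms shrink to ρᵢσᵢ².
True-score variance = [1.6²·0.87 + 2.3²·0.85] + 4.8576 = 6.7237 + 4.8576 = 11.5813.
Reliability = 11.5813 / 12.7076 = 0.9114.

0.9114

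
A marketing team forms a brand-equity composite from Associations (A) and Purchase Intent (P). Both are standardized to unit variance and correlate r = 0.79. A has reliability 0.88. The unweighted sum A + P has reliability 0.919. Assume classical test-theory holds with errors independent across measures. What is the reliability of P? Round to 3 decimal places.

Var(A+P) = 2 + 2·0.79 = 3.580.
True-score variance = ρ_A + ρ_P + 2·0.79, so 0.919 = (0.88 + ρ_P + 1.58) / 3.580.
ρ_P = 0.919·3.580 − 0.88 − 1.58 = 0.830.

0.830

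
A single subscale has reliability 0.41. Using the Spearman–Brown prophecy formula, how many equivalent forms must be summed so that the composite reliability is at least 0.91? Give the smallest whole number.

15

k ≥ ρ*(1−ρ₁)/(ρ₁(1−ρ*)) = 0.91·0.59 / (0.41·0.09) = 14.550.
Smallest integer k = 15.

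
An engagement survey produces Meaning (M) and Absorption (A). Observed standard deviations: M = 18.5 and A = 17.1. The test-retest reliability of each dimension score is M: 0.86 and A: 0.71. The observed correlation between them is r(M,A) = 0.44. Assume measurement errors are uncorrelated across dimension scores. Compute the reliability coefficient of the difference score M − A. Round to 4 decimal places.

Var(M−A) = 18.5² + 17.1² − 2·18.5·17.1·0.44 = 634.66 − 278.388 = 356.272.
With uncorrelated errors the cross-covariances are all true-score covariance, so they carry over unchanged; only the diagonal terms shrink to ρᵢσᵢ².
True-score variance = [18.5²·0.86 + 17.1²·0.71] − 278.388 = 501.946 − 278.388 = 223.558.
Reliability = 223.558 / 356.272 = 0.6275.

0.6275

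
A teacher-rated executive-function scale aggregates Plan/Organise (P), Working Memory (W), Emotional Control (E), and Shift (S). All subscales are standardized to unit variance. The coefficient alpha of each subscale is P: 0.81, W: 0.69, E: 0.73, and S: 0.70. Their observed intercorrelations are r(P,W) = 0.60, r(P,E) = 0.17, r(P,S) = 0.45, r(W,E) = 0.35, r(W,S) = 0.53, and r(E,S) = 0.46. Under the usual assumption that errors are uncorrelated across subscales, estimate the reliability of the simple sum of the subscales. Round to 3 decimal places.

0.883

Var(P+W+E+S) = 4 + 2·[0.60 + 0.17 + 0.45 + 0.35 + 0.53 + 0.46] = 4 + 5.12 = 9.12.
With uncorrelated errors the cross-covariances are all true-score covariance, so they carry over unchanged; only the diagonal terms shrink to ρᵢσᵢ².
True-score variance = [0.81 + 0.69 + 0.73 + 0.70] + 5.12 = 2.93 + 5.12 = 8.05.
Reliability = 8.05 / 9.12 = 0.883.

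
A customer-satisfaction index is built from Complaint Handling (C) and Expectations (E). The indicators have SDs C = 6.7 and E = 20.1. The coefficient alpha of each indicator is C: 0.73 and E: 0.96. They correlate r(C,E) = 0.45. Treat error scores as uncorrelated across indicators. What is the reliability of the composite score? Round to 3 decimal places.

0.950

Var(C+E) = 6.7² + 20.1² + 2·[6.7·20.1·0.45] = 448.9 + 121.203 = 570.103.
Under uncorrelated errors the observed covariances equal the true-score covariances, so only the own-variance terms attenuate.
True-score variance = [6.7²·0.73 + 20.1²·0.96] + 121.203 = 420.619 + 121.203 = 541.822.
Reliability = 541.822 / 570.103 = 0.950.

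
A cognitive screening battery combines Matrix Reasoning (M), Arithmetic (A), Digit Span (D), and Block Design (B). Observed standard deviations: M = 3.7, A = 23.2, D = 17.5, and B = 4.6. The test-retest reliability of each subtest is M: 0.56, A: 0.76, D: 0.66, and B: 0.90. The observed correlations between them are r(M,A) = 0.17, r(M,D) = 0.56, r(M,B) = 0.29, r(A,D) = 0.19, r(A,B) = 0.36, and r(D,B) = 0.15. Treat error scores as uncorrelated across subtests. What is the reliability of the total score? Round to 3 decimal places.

Var(M+A+D+B) = 3.7² + 23.2² + 17.5² + 4.6² + 2·[3.7·23.2·0.17 + 3.7·17.5·0.56 + 3.7·4.6·0.29 + 23.2·17.5·0.19 + 23.2·4.6·0.36 + 17.5·4.6·0.15] = 879.34 + 366.846 = 1246.19.
Because errors are independent across components, Cov(Tᵢ,Tⱼ) = Cov(Xᵢ,Xⱼ); the off-diagonal part of the true-score variance is the same as above.
True-score variance = [3.7²·0.56 + 23.2²·0.76 + 17.5²·0.66 + 4.6²·0.90] + 366.846 = 637.898 + 366.846 = 1004.74.
Reliability = 1004.74 / 1246.19 = 0.806.

0.806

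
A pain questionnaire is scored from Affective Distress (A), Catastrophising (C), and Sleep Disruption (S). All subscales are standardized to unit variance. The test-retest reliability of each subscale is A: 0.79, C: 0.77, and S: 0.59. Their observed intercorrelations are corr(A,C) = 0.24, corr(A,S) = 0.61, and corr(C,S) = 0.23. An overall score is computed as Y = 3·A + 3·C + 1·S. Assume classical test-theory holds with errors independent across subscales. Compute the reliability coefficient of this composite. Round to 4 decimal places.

Var(Y) = 3² + 3² + 1 + 2·[9·0.24 + 3·0.61 + 3·0.23] = 19 + 9.36 = 28.36.
Because errors are independent across components, Cov(Tᵢ,Tⱼ) = Cov(Xᵢ,Xⱼ); the off-diagonal part of the true-score variance is the same as above.
True-score variance = [3²·0.79 + 3²·0.77 + 0.59] + 9.36 = 14.63 + 9.36 = 23.99.
Reliability = 23.99 / 28.36 = 0.8459.

0.8459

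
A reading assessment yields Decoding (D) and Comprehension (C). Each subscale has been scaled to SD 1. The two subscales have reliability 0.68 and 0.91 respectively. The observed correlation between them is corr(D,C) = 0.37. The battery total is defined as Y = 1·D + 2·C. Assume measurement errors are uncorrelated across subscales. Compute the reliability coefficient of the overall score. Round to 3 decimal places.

0.895

Var(Y) = 1 + 2² + 2·[2·0.37] = 5 + 1.48 = 6.48.
With uncorrelated errors the cross-covariances are all true-score covariance, so they carry over unchanged; only the diagonal terms shrink to ρᵢσᵢ².
True-score variance = [0.68 + 2²·0.91] + 1.48 = 4.32 + 1.48 = 5.8.
Reliability = 5.8 / 6.48 = 0.895.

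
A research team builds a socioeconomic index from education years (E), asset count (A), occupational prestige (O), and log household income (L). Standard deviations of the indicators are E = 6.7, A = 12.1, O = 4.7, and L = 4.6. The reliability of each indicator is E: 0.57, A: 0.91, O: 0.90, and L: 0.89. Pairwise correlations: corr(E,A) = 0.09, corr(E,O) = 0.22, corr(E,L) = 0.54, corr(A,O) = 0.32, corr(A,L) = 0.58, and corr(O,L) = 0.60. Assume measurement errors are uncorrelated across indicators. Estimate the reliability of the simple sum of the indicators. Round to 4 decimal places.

0.9125

Var(E+A+O+L) = 6.7² + 12.1² + 4.7² + 4.6² + 2·[6.7·12.1·0.09 + 6.7·4.7·0.22 + 6.7·4.6·0.54 + 12.1·4.7·0.32 + 12.1·4.6·0.58 + 4.7·4.6·0.60] = 234.55 + 188.64 = 423.19.
Under uncorrelated errors the observed covariances equal the true-score covariances, so only the own-variance terms attenuate.
True-score variance = [6.7²·0.57 + 12.1²·0.91 + 4.7²·0.90 + 4.6²·0.89] + 188.64 = 197.534 + 188.64 = 386.174.
Reliability = 386.174 / 423.19 = 0.9125.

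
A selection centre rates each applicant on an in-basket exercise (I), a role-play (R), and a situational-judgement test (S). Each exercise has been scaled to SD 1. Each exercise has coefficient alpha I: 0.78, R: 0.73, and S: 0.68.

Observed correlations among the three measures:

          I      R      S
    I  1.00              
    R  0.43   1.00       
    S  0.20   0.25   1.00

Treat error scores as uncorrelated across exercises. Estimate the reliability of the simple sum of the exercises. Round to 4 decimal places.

Var(I+R+S) = 3 + 2·[0.43 + 0.20 + 0.25] = 3 + 1.76 = 4.76.
With uncorrelated errors the cross-covariances are all true-score covariance, so they carry over unchanged; only the diagonal terms shrink to ρᵢσᵢ².
True-score variance = [0.78 + 0.73 + 0.68] + 1.76 = 2.19 + 1.76 = 3.95.
Reliability = 3.95 / 4.76 = 0.8298.

0.8298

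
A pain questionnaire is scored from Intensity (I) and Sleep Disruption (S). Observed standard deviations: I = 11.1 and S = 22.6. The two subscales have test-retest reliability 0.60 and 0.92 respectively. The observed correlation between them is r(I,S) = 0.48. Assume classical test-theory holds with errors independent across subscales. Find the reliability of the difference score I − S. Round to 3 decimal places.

0.771

Var(I−S) = 11.1² + 22.6² − 2·11.1·22.6·0.48 = 633.97 − 240.826 = 393.144.
Because errors are independent across components, Cov(Tᵢ,Tⱼ) = Cov(Xᵢ,Xⱼ); the off-diagonal part of the true-score variance is the same as above.
True-score variance = [11.1²·0.60 + 22.6²·0.92] − 240.826 = 543.825 − 240.826 = 303.
Reliability = 303 / 393.144 = 0.771.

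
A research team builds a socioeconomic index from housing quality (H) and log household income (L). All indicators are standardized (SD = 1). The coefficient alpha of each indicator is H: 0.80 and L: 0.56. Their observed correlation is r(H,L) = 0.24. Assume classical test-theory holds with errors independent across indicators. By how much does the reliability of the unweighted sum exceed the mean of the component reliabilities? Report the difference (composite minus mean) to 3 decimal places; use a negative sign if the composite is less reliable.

0.062

Var(sum) = 2 + 0.48 = 2.48; true-score variance = 1.36 + 0.48 = 1.84; composite reliability = 0.7419.
Mean component reliability = 0.6800.
Difference = 0.7419 − 0.6800 = 0.062.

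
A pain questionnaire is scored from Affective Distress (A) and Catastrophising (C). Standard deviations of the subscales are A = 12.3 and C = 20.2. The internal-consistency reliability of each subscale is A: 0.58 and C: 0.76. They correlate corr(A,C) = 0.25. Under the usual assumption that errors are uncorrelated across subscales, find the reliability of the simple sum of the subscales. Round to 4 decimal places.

0.7638

Var(A+C) = 12.3² + 20.2² + 2·[12.3·20.2·0.25] = 559.33 + 124.23 = 683.56.
Because errors are independent across components, Cov(Tᵢ,Tⱼ) = Cov(Xᵢ,Xⱼ); the off-diagonal part of the true-score variance is the same as above.
True-score variance = [12.3²·0.58 + 20.2²·0.76] + 124.23 = 397.859 + 124.23 = 522.089.
Reliability = 522.089 / 683.56 = 0.7638.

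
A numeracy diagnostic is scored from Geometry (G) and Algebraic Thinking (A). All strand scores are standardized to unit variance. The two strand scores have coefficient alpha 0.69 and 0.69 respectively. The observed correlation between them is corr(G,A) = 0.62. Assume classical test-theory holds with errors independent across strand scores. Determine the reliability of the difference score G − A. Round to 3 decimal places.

Var(G−A) = 1 + 1 − 2·0.62 = 2 − 1.24 = 0.76.
With uncorrelated errors the cross-covariances are all true-score covariance, so they carry over unchanged; only the diagonal terms shrink to ρᵢσᵢ².
True-score variance = [0.69 + 0.69] − 1.24 = 1.38 − 1.24 = 0.14.
Reliability = 0.14 / 0.76 = 0.184.

0.184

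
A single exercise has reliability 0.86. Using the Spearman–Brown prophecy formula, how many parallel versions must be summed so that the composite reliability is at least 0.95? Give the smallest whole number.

4

k ≥ ρ*(1−ρ₁)/(ρ₁(1−ρ*)) = 0.95·0.14 / (0.86·0.05) = 3.093.
Smallest integer k = 4.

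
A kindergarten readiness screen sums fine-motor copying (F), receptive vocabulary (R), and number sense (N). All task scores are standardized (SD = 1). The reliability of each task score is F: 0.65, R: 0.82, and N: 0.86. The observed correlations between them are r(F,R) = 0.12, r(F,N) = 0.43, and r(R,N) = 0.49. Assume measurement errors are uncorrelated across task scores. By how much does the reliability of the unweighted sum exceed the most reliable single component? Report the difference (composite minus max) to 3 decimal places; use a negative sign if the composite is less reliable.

Var(sum) = 3 + 2.08 = 5.08; true-score variance = 2.33 + 2.08 = 4.41; composite reliability = 0.8681.
Max component reliability = 0.8600.
Difference = 0.8681 − 0.8600 = 0.008.

0.008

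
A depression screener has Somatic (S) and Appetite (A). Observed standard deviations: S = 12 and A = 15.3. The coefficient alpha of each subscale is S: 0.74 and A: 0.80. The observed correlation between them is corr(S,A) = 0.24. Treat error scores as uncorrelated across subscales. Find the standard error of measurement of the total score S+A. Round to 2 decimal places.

9.18

Var(total) = 378.09 + 88.128 = 466.218.
True-score variance = 293.832 + 88.128 = 381.96, so reliability = 0.8193.
Error variance = 466.218 − 381.96 = 84.258; SEM = √84.258 = 9.18.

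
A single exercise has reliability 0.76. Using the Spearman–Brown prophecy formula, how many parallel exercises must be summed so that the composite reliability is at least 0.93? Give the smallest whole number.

k ≥ ρ*(1−ρ₁)/(ρ₁(1−ρ*)) = 0.93·0.24 / (0.76·0.07) = 4.195.
Smallest integer k = 5.

5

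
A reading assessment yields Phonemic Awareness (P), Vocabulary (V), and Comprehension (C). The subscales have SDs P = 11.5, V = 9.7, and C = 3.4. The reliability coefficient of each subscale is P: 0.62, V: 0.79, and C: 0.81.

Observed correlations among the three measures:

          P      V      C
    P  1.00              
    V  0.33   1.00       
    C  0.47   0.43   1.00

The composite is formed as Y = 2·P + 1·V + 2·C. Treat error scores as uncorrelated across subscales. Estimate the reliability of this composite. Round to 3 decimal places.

Var(Y) = 2²·11.5² + 9.7² + 2²·3.4² + 2·[2·11.5·9.7·0.33 + 4·11.5·3.4·0.47 + 2·9.7·3.4·0.43] = 669.33 + 350.988 = 1020.32.
With uncorrelated errors the cross-covariances are all true-score covariance, so they carry over unchanged; only the diagonal terms shrink to ρᵢσᵢ².
True-score variance = [2²·11.5²·0.62 + 9.7²·0.79 + 2²·3.4²·0.81] + 350.988 = 439.766 + 350.988 = 790.753.
Reliability = 790.753 / 1020.32 = 0.775.

0.775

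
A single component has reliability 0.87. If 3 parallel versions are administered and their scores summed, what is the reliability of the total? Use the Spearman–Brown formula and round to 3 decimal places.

ρ_k = kρ / (1 + (k−1)ρ) = 3·0.87 / (1 + 2·0.87) = 2.610 / 2.740 = 0.953.

0.953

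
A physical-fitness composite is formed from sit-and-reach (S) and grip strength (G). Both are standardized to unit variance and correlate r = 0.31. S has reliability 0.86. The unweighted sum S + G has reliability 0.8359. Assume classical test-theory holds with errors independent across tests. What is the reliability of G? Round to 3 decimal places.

Var(S+G) = 2 + 2·0.31 = 2.620.
True-score variance = ρ_S + ρ_G + 2·0.31, so 0.8359 = (0.86 + ρ_G + 0.62) / 2.620.
ρ_G = 0.8359·2.620 − 0.86 − 0.62 = 0.710.

0.710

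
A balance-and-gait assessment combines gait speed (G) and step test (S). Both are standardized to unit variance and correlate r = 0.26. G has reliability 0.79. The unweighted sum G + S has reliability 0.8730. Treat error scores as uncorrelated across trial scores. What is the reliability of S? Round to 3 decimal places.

0.890

Var(G+S) = 2 + 2·0.26 = 2.520.
True-score variance = ρ_G + ρ_S + 2·0.26, so 0.8730 = (0.79 + ρ_S + 0.52) / 2.520.
ρ_S = 0.8730·2.520 − 0.79 − 0.52 = 0.890.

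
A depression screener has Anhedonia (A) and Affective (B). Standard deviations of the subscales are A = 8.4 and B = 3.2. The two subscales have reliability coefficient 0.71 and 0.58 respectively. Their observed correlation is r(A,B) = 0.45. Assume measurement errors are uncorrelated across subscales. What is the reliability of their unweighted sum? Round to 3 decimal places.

0.764

Var(A+B) = 8.4² + 3.2² + 2·[8.4·3.2·0.45] = 80.8 + 24.192 = 104.992.
Because errors are independent across components, Cov(Tᵢ,Tⱼ) = Cov(Xᵢ,Xⱼ); the off-diagonal part of the true-score variance is the same as above.
True-score variance = [8.4²·0.71 + 3.2²·0.58] + 24.192 = 56.0368 + 24.192 = 80.2288.
Reliability = 80.2288 / 104.992 = 0.764.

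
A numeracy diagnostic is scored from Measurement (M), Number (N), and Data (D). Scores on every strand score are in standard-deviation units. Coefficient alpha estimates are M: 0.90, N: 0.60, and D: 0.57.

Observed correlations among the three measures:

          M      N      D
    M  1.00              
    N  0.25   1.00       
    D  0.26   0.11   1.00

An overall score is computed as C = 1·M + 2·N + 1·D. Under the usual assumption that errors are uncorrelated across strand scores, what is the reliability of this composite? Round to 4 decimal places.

0.7324

Var(C) = 1 + 2² + 1 + 2·[2·0.25 + 0.26 + 2·0.11] = 6 + 1.96 = 7.96.
Under uncorrelated errors the observed covariances equal the true-score covariances, so only the own-variance terms attenuate.
True-score variance = [0.90 + 2²·0.60 + 0.57] + 1.96 = 3.87 + 1.96 = 5.83.
Reliability = 5.83 / 7.96 = 0.7324.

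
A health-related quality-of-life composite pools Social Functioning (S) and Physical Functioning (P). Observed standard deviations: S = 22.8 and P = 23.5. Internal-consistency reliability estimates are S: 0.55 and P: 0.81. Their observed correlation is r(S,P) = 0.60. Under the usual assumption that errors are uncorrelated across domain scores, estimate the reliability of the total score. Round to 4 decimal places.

Var(S+P) = 22.8² + 23.5² + 2·[22.8·23.5·0.60] = 1072.09 + 642.96 = 1715.05.
Because errors are independent across components, Cov(Tᵢ,Tⱼ) = Cov(Xᵢ,Xⱼ); the off-diagonal part of the true-score variance is the same as above.
True-score variance = [22.8²·0.55 + 23.5²·0.81] + 642.96 = 733.235 + 642.96 = 1376.19.
Reliability = 1376.19 / 1715.05 = 0.8024.

0.8024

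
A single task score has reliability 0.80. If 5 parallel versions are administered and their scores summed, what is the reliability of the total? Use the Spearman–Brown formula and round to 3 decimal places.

0.952

ρ_k = kρ / (1 + (k−1)ρ) = 5·0.80 / (1 + 4·0.80) = 4.000 / 4.200 = 0.952.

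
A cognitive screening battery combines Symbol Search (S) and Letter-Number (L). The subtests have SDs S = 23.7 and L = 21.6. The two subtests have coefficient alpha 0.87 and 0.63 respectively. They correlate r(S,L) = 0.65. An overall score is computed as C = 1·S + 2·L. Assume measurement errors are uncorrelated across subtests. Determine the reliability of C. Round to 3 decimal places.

0.797

Var(C) = 23.7² + 2²·21.6² + 2·[2·23.7·21.6·0.65] = 2427.93 + 1330.99 = 3758.92.
With uncorrelated errors the cross-covariances are all true-score covariance, so they carry over unchanged; only the diagonal terms shrink to ρᵢσᵢ².
True-score variance = [23.7²·0.87 + 2²·21.6²·0.63] + 1330.99 = 1664.4 + 1330.99 = 2995.39.
Reliability = 2995.39 / 3758.92 = 0.797.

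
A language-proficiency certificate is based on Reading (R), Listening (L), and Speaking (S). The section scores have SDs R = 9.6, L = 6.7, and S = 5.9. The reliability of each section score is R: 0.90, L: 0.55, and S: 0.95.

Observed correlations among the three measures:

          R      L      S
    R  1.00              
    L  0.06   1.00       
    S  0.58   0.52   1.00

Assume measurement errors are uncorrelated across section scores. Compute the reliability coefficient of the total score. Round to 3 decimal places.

Var(R+L+S) = 9.6² + 6.7² + 5.9² + 2·[9.6·6.7·0.06 + 9.6·5.9·0.58 + 6.7·5.9·0.52] = 171.86 + 114.532 = 286.392.
Because errors are independent across components, Cov(Tᵢ,Tⱼ) = Cov(Xᵢ,Xⱼ); the off-diagonal part of the true-score variance is the same as above.
True-score variance = [9.6²·0.90 + 6.7²·0.55 + 5.9²·0.95] + 114.532 = 140.703 + 114.532 = 255.235.
Reliability = 255.235 / 286.392 = 0.891.

0.891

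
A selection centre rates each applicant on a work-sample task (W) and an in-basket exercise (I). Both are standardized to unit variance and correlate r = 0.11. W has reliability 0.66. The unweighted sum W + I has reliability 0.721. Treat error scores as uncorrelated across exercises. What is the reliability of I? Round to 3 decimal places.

Var(W+I) = 2 + 2·0.11 = 2.220.
True-score variance = ρ_W + ρ_I + 2·0.11, so 0.721 = (0.66 + ρ_I + 0.22) / 2.220.
ρ_I = 0.721·2.220 − 0.66 − 0.22 = 0.721.

0.721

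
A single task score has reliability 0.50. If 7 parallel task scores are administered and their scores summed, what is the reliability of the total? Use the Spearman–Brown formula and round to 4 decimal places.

ρ_k = kρ / (1 + (k−1)ρ) = 7·0.50 / (1 + 6·0.50) = 3.500 / 4.000 = 0.8750.

0.8750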